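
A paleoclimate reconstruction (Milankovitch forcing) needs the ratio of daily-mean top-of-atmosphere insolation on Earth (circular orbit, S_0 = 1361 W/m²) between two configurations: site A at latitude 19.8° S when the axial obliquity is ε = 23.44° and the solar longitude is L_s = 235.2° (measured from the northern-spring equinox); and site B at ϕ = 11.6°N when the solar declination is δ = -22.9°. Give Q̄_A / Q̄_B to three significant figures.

— Configuration A (ϕ=-19.8°):
Solar declination: sin δ = sin ε · sin L_s = sin 23.44° × sin 235.2° = -0.32664, so δ = -19.065°.
cos h₀ = −tan(-19.8°) tan(-19.065°) = -0.1244, h₀ = 1.6955 rad.
Bracket: h₀ sin ϕ sin δ + cos ϕ cos δ sin h₀ = 1.6955×-0.33874×-0.32664 + 0.94088×0.94515×0.99223 = 0.187600 + 0.882363 = 1.069963.
Q̄ = (S_0/π) × [bracket] = (1361/π) × 1.069963 = 463.53 W/m².
— Configuration B (ϕ=+11.6°):
cos h₀ = −tan(+11.6°) tan(-22.900°) = 0.0867, h₀ = 1.4840 rad.
Bracket: h₀ sin ϕ sin δ + cos ϕ cos δ sin h₀ = 1.4840×0.20108×-0.38912 + 0.97958×0.92119×0.99623 = -0.116114 + 0.898977 = 0.782863.
Q̄ = (S_0/π) × [bracket] = (1361/π) × 0.782863 = 339.15 W/m².
Ratio Q̄_A / Q̄_B = 463.53 / 339.15 = 1.367.

Q̄_A / Q̄_B ≈ 1.37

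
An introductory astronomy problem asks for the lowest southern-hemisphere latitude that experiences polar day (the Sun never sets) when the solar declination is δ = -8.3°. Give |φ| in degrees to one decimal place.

|φ| = 81.7°

Polar day requires cos H₀ = −tan φ tan δ ≤ −1, i.e. tan φ tan δ ≥ 1.
The boundary is |tan φ| · |tan δ| = 1, so |φ| = 90° − |δ| = 90° − 8.3° = 81.7° in the southern hemisphere.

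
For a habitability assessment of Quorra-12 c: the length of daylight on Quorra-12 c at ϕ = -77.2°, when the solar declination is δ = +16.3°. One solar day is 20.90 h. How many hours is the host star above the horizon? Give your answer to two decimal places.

cos h₀ = −tan ϕ · tan δ = 1.2871 ≥ 1, so the host star never rises (polar night) and h₀ = 0.
Daylight = 2h₀/(2π) × 20.90 h = (0.0000/π) × 20.90 = 0.00 h.

0.00 h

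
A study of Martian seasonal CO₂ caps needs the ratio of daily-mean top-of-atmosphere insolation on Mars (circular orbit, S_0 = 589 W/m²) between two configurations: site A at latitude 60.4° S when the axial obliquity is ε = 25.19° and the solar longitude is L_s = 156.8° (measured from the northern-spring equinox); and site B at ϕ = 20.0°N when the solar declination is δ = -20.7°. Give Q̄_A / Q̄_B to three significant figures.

— Configuration A (ϕ=-60.4°):
Solar declination: sin δ = sin ε · sin L_s = sin 25.19° × sin 156.8° = 0.16767, so δ = +9.652°.
cos h₀ = −tan(-60.4°) tan(+9.652°) = 0.2994, h₀ = 1.2667 rad.
Bracket: h₀ sin ϕ sin δ + cos ϕ cos δ sin h₀ = 1.2667×-0.86949×0.16767 + 0.49394×0.98584×0.95413 = -0.184669 + 0.464610 = 0.279941.
Q̄ = (S_0/π) × [bracket] = (589/π) × 0.279941 = 52.485 W/m².
— Configuration B (ϕ=+20.0°):
cos h₀ = −tan(+20.0°) tan(-20.700°) = 0.1375, h₀ = 1.4328 rad.
Bracket: h₀ sin ϕ sin δ + cos ϕ cos δ sin h₀ = 1.4328×0.34202×-0.35347 + 0.93969×0.93544×0.99050 = -0.173217 + 0.870673 = 0.697456.
Q̄ = (S_0/π) × [bracket] = (589/π) × 0.697456 = 130.76 W/m².
Ratio Q̄_A / Q̄_B = 52.485 / 130.76 = 0.4014.

Q̄_A / Q̄_B ≈ 0.401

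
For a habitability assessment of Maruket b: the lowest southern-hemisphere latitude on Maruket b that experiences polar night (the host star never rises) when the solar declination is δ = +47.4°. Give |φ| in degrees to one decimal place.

Polar night requires cos H₀ = −tan φ tan δ ≥ 1, i.e. tan φ tan δ ≤ −1.
The boundary is |tan φ| · |tan δ| = 1, so |φ| = 90° − |δ| = 90° − 47.4° = 42.6° in the southern hemisphere.

|φ| = 42.6°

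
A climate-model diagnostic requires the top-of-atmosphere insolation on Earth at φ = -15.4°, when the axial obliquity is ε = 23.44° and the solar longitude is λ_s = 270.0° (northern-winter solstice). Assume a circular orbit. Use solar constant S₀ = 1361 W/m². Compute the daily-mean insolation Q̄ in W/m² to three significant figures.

Q̄ ≈ 458 W/m²

Solar declination: sin δ = sin ε · sin λ_s = sin 23.44° × sin 270.0° = -0.39779, so δ = -23.440°.
cos H₀ = −tan(-15.4°) tan(-23.440°) = -0.1194, H₀ = 1.6905 rad.
Bracket: H₀ sin φ sin δ + cos φ cos δ sin H₀ = 1.6905×-0.26556×-0.39779 + 0.96410×0.91748×0.99284 = 0.178580 + 0.878209 = 1.056789.
Q̄ = (S₀/π) × [bracket] = (1361/π) × 1.056789 = 457.8 W/m².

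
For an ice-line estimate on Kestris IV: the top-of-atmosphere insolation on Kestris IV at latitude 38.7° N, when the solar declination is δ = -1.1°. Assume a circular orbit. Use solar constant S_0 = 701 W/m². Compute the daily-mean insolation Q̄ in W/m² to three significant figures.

Q̄ ≈ 170 W/m²

cos h₀ = −tan(+38.7°) tan(-1.100°) = 0.0154, h₀ = 1.5554 rad.
Bracket: h₀ sin ϕ sin δ + cos ϕ cos δ sin h₀ = 1.5554×0.62524×-0.01920 + 0.78043×0.99982×0.99988 = -0.018672 + 0.780196 = 0.761524.
Q̄ = (S_0/π) × [bracket] = (701/π) × 0.761524 = 169.9 W/m².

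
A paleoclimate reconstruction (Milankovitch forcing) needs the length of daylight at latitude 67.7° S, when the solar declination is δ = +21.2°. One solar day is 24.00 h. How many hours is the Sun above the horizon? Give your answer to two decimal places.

2.53 h

cos h₀ = −tan ϕ · tan δ = −tan(-67.7°) × tan(+21.200°) = 0.9457, so h₀ = 0.3309 rad = 18.96°.
Daylight = 2h₀/(2π) × 24.00 h = (0.3309/π) × 24.00 = 2.53 h.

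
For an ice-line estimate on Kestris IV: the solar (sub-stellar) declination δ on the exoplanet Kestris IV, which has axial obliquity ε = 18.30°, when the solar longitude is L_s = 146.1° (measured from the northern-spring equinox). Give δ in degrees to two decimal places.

δ = +10.09°

sin δ = sin ε · sin L_s = sin 18.30° × sin 146.1° = 0.175128.
δ = arcsin(0.175128) = +10.09°.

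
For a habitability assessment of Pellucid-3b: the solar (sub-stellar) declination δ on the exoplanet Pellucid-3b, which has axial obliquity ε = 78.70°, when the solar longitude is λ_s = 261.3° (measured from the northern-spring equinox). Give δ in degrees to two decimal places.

sin δ = sin ε · sin λ_s = sin 78.70° × sin 261.3° = -0.969332.
δ = arcsin(-0.969332) = -75.77°.

δ = -75.77°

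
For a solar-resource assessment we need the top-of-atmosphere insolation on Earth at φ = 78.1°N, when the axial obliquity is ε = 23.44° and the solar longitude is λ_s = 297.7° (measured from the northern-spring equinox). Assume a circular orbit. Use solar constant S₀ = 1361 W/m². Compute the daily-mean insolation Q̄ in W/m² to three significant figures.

Q̄ ≈ 0.00 W/m²

Solar declination: sin δ = sin ε · sin λ_s = sin 23.44° × sin 297.7° = -0.35220, so δ = -20.622°.
cos H₀ = −tan(+78.1°) tan(-20.622°) = 1.7857 ≥ 1 ⇒ polar night, H₀ = 0 and Q̄ = 0.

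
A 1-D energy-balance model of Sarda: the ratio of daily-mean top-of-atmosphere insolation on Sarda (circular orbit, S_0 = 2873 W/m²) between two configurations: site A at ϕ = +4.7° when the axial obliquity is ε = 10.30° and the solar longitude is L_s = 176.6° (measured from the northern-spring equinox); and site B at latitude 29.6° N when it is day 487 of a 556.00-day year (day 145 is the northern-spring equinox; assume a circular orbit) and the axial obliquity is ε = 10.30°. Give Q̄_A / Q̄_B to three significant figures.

Q̄_A / Q̄_B ≈ 1.29

— Configuration A (ϕ=+4.7°):
Solar declination: sin δ = sin ε · sin L_s = sin 10.30° × sin 176.6° = 0.01060, so δ = +0.608°.
cos h₀ = −tan(+4.7°) tan(+0.608°) = -0.0009, h₀ = 1.5717 rad.
Bracket: h₀ sin ϕ sin δ + cos ϕ cos δ sin h₀ = 1.5717×0.08194×0.01060 + 0.99664×0.99994×1.00000 = 0.001365 + 0.996580 = 0.997945.
Q̄ = (S_0/π) × [bracket] = (2873/π) × 0.997945 = 912.62 W/m².
— Configuration B (ϕ=+29.6°):
Solar longitude: L_s = 360° × (487 − 145)/556.00 = 221.439°.
sin δ = sin 10.30° × sin 221.439° = -0.11833, so δ = -6.796°.
cos h₀ = −tan(+29.6°) tan(-6.796°) = 0.0677, h₀ = 1.5030 rad.
Bracket: h₀ sin ϕ sin δ + cos ϕ cos δ sin h₀ = 1.5030×0.49394×-0.11833 + 0.86949×0.99297×0.99771 = -0.087847 + 0.861400 = 0.773553.
Q̄ = (S_0/π) × [bracket] = (2873/π) × 0.773553 = 707.42 W/m².
Ratio Q̄_A / Q̄_B = 912.62 / 707.42 = 1.290.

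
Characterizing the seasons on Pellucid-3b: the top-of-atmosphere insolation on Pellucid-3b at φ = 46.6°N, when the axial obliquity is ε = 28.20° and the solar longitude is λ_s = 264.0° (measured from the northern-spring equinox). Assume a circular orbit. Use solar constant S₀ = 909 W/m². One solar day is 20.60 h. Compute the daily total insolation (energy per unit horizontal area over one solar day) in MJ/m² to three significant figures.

Solar declination: sin δ = sin ε · sin λ_s = sin 28.20° × sin 264.0° = -0.46996, so δ = -28.032°.
cos H₀ = −tan(+46.6°) tan(-28.032°) = 0.5630, H₀ = 0.9728 rad.
Bracket: H₀ sin φ sin δ + cos φ cos δ sin H₀ = 0.9728×0.72657×-0.46996 + 0.68709×0.88269×0.82644 = -0.332171 + 0.501226 = 0.169055.
Q̄ = (S₀/π) × [bracket] = (909/π) × 0.169055 = 48.915 W/m².
Daily total = Q̄ × 20.60 h × 3600 s/h = 48.915 × 20.60 × 3600 / 10⁶ = 3.628 MJ/m².

3.63 MJ/m²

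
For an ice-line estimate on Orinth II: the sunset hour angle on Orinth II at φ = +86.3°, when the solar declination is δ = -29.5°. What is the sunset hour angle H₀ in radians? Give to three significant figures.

H₀ = 0.00 rad

cos H₀ = −tan φ · tan δ = 8.7490 ≥ 1, so the host star never rises (polar night) and H₀ = 0.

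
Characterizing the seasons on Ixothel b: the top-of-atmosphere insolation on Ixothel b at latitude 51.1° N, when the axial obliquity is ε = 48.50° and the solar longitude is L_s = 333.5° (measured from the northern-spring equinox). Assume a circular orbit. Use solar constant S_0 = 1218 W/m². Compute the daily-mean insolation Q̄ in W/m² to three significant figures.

Q̄ ≈ 93.6 W/m²

Solar declination: sin δ = sin ε · sin L_s = sin 48.50° × sin 333.5° = -0.33418, so δ = -19.523°.
cos h₀ = −tan(+51.1°) tan(-19.523°) = 0.4394, h₀ = 1.1158 rad.
Bracket: h₀ sin ϕ sin δ + cos ϕ cos δ sin h₀ = 1.1158×0.77824×-0.33418 + 0.62796×0.94251×0.89828 = -0.290189 + 0.531655 = 0.241466.
Q̄ = (S_0/π) × [bracket] = (1218/π) × 0.241466 = 93.62 W/m².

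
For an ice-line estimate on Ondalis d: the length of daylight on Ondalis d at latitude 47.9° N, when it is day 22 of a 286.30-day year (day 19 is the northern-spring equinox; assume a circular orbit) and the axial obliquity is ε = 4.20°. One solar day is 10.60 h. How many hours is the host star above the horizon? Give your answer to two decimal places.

Solar longitude: L_s = 360° × (22 − 19)/286.30 = 3.772°.
sin δ = sin 4.20° × sin 3.772° = 0.00482, so δ = +0.276°.
cos h₀ = −tan ϕ · tan δ = −tan(+47.9°) × tan(+0.276°) = -0.0053, so h₀ = 1.5761 rad = 90.31°.
Daylight = 2h₀/(2π) × 10.60 h = (1.5761/π) × 10.60 = 5.32 h.

5.32 h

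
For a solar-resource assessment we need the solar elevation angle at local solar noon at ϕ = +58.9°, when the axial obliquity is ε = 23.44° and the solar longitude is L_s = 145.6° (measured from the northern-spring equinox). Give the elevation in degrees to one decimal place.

44.1°

Solar declination: sin δ = sin ε · sin L_s = sin 23.44° × sin 145.6° = 0.22474, so δ = +12.987°.
At local noon the hour angle is zero, so the zenith angle equals |ϕ − δ| = |+58.9° − (+12.987°)| = 45.913°.
Elevation = 90° − 45.913° = 44.1°.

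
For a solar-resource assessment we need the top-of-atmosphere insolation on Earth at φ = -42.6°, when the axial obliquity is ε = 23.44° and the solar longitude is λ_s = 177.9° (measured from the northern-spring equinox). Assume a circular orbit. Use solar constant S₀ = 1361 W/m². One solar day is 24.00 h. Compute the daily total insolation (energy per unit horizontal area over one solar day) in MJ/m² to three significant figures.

Solar declination: sin δ = sin ε · sin λ_s = sin 23.44° × sin 177.9° = 0.01458, so δ = +0.835°.
cos H₀ = −tan(-42.6°) tan(+0.835°) = 0.0134, H₀ = 1.5574 rad.
Bracket: H₀ sin φ sin δ + cos φ cos δ sin H₀ = 1.5574×-0.67688×0.01458 + 0.73610×0.99989×0.99991 = -0.015370 + 0.735953 = 0.720583.
Q̄ = (S₀/π) × [bracket] = (1361/π) × 0.720583 = 312.17 W/m².
Daily total = Q̄ × 24.00 h × 3600 s/h = 312.17 × 24.00 × 3600 / 10⁶ = 26.97 MJ/m².

27.0 MJ/m²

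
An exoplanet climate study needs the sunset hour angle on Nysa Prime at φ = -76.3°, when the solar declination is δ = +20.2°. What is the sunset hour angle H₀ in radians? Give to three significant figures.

H₀ = 0.00 rad

cos H₀ = −tan φ · tan δ = 1.5093 ≥ 1, so the host star never rises (polar night) and H₀ = 0.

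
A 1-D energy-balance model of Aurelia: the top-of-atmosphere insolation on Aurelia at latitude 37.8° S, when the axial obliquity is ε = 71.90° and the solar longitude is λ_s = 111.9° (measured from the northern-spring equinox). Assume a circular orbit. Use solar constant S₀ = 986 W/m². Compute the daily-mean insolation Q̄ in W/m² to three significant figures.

Solar declination: sin δ = sin ε · sin λ_s = sin 71.90° × sin 111.9° = 0.88192, so δ = +61.875°.
cos H₀ = −tan(-37.8°) tan(+61.875°) = 1.4512 ≥ 1 ⇒ polar night, H₀ = 0 and Q̄ = 0.

Q̄ ≈ 0.00 W/m²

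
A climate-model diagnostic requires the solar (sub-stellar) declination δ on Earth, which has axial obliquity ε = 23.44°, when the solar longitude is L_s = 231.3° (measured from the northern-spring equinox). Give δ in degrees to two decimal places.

δ = -18.09°

sin δ = sin ε · sin L_s = sin 23.44° × sin 231.3° = -0.310446.
δ = arcsin(-0.310446) = -18.09°.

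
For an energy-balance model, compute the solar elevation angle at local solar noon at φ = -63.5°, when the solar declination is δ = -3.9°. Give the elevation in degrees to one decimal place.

At local noon the hour angle is zero, so the zenith angle equals |φ − δ| = |-63.5° − (-3.900°)| = 59.600°.
Elevation = 90° − 59.600° = 30.4°.

30.4°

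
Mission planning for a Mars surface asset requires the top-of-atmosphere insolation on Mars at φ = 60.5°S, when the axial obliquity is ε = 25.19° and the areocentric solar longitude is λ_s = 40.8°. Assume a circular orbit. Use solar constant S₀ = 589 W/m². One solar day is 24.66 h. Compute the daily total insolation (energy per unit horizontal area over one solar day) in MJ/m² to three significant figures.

2.60 MJ/m²

sin δ = sin 25.19° × sin 40.8° = 0.27811, so δ = +16.147°.
cos H₀ = −tan(-60.5°) tan(+16.147°) = 0.5117, H₀ = 1.0336 rad.
Bracket: H₀ sin φ sin δ + cos φ cos δ sin H₀ = 1.0336×-0.87036×0.27811 + 0.49242×0.96055×0.85914 = -0.250189 + 0.406368 = 0.156179.
Q̄ = (S₀/π) × [bracket] = (589/π) × 0.156179 = 29.281 W/m².
Daily total = Q̄ × 24.66 h × 3600 s/h = 29.281 × 24.66 × 3600 / 10⁶ = 2.599 MJ/m².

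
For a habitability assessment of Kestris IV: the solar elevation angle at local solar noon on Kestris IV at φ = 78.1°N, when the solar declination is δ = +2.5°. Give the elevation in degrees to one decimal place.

14.4°

At local noon the hour angle is zero, so the zenith angle equals |φ − δ| = |+78.1° − (+2.500°)| = 75.600°.
Elevation = 90° − 75.600° = 14.4°.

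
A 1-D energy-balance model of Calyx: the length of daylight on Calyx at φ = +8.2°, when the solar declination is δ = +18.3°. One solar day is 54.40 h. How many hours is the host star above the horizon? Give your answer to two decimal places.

cos H₀ = −tan φ · tan δ = −tan(+8.2°) × tan(+18.300°) = -0.0477, so H₀ = 1.6185 rad = 92.73°.
Daylight = 2H₀/(2π) × 54.40 h = (1.6185/π) × 54.40 = 28.03 h.

28.03 h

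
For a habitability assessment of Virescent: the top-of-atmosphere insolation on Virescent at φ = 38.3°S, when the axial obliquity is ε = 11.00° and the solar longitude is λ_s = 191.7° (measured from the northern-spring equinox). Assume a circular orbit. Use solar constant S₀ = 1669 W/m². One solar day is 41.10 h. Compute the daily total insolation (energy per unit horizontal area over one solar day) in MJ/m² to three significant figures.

64.6 MJ/m²

Solar declination: sin δ = sin ε · sin λ_s = sin 11.00° × sin 191.7° = -0.03869, so δ = -2.218°.
cos H₀ = −tan(-38.3°) tan(-2.218°) = -0.0306, H₀ = 1.6014 rad.
Bracket: H₀ sin φ sin δ + cos φ cos δ sin H₀ = 1.6014×-0.61978×-0.03869 + 0.78478×0.99925×0.99953 = 0.038400 + 0.783823 = 0.822223.
Q̄ = (S₀/π) × [bracket] = (1669/π) × 0.822223 = 436.81 W/m².
Daily total = Q̄ × 41.10 h × 3600 s/h = 436.81 × 41.10 × 3600 / 10⁶ = 64.63 MJ/m².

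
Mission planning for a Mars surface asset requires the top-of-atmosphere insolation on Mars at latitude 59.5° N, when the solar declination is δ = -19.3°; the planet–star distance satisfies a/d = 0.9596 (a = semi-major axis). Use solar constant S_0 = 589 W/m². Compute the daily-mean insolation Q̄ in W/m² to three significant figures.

cos h₀ = −tan(+59.5°) tan(-19.300°) = 0.5945, h₀ = 0.9341 rad.
Bracket: h₀ sin ϕ sin δ + cos ϕ cos δ sin h₀ = 0.9341×0.86163×-0.33051 + 0.50754×0.94380×0.80409 = -0.266011 + 0.385172 = 0.119161.
Inverse-square distance factor (a/d)² = 0.9596² = 0.920832.
Q̄ = (S_0/π) × 0.920832 × [bracket] = (589/π) × 0.920832 × 0.119161 = 20.57 W/m².

Q̄ ≈ 20.6 W/m²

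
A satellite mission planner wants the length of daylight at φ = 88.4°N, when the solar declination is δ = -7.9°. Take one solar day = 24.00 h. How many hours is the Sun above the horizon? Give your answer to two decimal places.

cos H₀ = −tan φ · tan δ = 4.9677 ≥ 1, so the Sun never rises (polar night) and H₀ = 0.
Daylight = 2H₀/(2π) × 24.00 h = (0.0000/π) × 24.00 = 0.00 h.

0.00 h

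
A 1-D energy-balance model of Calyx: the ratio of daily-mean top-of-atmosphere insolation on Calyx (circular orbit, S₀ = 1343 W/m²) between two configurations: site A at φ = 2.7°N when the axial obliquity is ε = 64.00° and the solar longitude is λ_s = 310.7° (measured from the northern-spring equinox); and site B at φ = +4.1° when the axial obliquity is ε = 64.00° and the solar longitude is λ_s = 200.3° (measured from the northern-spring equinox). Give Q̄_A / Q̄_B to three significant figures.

Q̄_A / Q̄_B ≈ 0.746

— Configuration A (φ=+2.7°):
Solar declination: sin δ = sin ε · sin λ_s = sin 64.00° × sin 310.7° = -0.68141, so δ = -42.954°.
cos H₀ = −tan(+2.7°) tan(-42.954°) = 0.0439, H₀ = 1.5269 rad.
Bracket: H₀ sin φ sin δ + cos φ cos δ sin H₀ = 1.5269×0.04711×-0.68141 + 0.99889×0.73191×0.99904 = -0.049015 + 0.730396 = 0.681381.
Q̄ = (S₀/π) × [bracket] = (1343/π) × 0.681381 = 291.28 W/m².
— Configuration B (φ=+4.1°):
Solar declination: sin δ = sin ε · sin λ_s = sin 64.00° × sin 200.3° = -0.31182, so δ = -18.169°.
cos H₀ = −tan(+4.1°) tan(-18.169°) = 0.0235, H₀ = 1.5473 rad.
Bracket: H₀ sin φ sin δ + cos φ cos δ sin H₀ = 1.5473×0.07150×-0.31182 + 0.99744×0.95014×0.99972 = -0.034497 + 0.947442 = 0.912945.
Q̄ = (S₀/π) × [bracket] = (1343/π) × 0.912945 = 390.28 W/m².
Ratio Q̄_A / Q̄_B = 291.28 / 390.28 = 0.7463.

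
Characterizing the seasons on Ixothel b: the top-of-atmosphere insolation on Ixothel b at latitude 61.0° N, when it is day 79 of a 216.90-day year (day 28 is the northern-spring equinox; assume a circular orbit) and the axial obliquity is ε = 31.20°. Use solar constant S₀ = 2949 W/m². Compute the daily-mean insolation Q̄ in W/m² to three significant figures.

Q̄ ≈ 1.33e+03 W/m²

Solar longitude: λ_s = 360° × (79 − 28)/216.90 = 84.647°.
sin δ = sin 31.20° × sin 84.647° = 0.51577, so δ = +31.049°.
cos H₀ = −tan(+61.0°) tan(+31.049°) = -1.0861 ≤ −1 ⇒ polar day, H₀ = π.
Bracket: H₀ sin φ sin δ + cos φ cos δ sin H₀ = 3.1416×0.87462×0.51577 + 0.48481×0.85673×0.00000 = 1.417184 + 0.000000 = 1.417184.
Q̄ = (S₀/π) × [bracket] = (2949/π) × 1.417184 = 1330 W/m².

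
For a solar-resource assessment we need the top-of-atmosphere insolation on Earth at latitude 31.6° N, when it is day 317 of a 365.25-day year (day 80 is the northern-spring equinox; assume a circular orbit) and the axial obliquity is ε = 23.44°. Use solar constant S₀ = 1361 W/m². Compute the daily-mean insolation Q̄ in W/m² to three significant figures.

Solar longitude: λ_s = 360° × (317 − 80)/365.25 = 233.593°.
sin δ = sin 23.44° × sin 233.593° = -0.32015, so δ = -18.672°.
cos H₀ = −tan(+31.6°) tan(-18.672°) = 0.2079, H₀ = 1.3614 rad.
Bracket: H₀ sin φ sin δ + cos φ cos δ sin H₀ = 1.3614×0.52399×-0.32015 + 0.85173×0.94737×0.97815 = -0.228382 + 0.789273 = 0.560891.
Q̄ = (S₀/π) × [bracket] = (1361/π) × 0.560891 = 243.0 W/m².

Q̄ ≈ 243 W/m²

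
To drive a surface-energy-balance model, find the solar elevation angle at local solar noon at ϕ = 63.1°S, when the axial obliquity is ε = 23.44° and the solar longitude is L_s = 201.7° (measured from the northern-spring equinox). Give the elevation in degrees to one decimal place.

Solar declination: sin δ = sin ε · sin L_s = sin 23.44° × sin 201.7° = -0.14708, so δ = -8.458°.
At local noon the hour angle is zero, so the zenith angle equals |ϕ − δ| = |-63.1° − (-8.458°)| = 54.642°.
Elevation = 90° − 54.642° = 35.4°.

35.4°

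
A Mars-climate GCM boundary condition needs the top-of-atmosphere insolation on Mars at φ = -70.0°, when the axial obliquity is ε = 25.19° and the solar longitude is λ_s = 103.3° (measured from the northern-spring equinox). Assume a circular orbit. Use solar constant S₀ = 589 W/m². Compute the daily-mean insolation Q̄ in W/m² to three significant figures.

Solar declination: sin δ = sin ε · sin λ_s = sin 25.19° × sin 103.3° = 0.41421, so δ = +24.469°.
cos H₀ = −tan(-70.0°) tan(+24.469°) = 1.2503 ≥ 1 ⇒ polar night, H₀ = 0 and Q̄ = 0.

Q̄ ≈ 0.00 W/m²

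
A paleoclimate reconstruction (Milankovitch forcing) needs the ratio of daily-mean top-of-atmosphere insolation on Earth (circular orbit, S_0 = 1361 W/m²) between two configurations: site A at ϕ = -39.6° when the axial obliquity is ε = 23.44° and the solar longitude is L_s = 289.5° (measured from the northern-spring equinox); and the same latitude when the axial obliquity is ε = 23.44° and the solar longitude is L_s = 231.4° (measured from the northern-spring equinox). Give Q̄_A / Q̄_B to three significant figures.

— Configuration A (ϕ=-39.6°):
Solar declination: sin δ = sin ε · sin L_s = sin 23.44° × sin 289.5° = -0.37497, so δ = -22.023°.
cos h₀ = −tan(-39.6°) tan(-22.023°) = -0.3346, h₀ = 1.9120 rad.
Bracket: h₀ sin ϕ sin δ + cos ϕ cos δ sin h₀ = 1.9120×-0.63742×-0.37497 + 0.77051×0.92704×0.94235 = 0.456994 + 0.673115 = 1.130109.
Q̄ = (S_0/π) × [bracket] = (1361/π) × 1.130109 = 489.59 W/m².
— Configuration B (ϕ=-39.6°):
Solar declination: sin δ = sin ε · sin L_s = sin 23.44° × sin 231.4° = -0.31088, so δ = -18.112°.
cos h₀ = −tan(-39.6°) tan(-18.112°) = -0.2706, h₀ = 1.8448 rad.
Bracket: h₀ sin ϕ sin δ + cos ϕ cos δ sin h₀ = 1.8448×-0.63742×-0.31088 + 0.77051×0.95045×0.96269 = 0.365568 + 0.705008 = 1.070576.
Q̄ = (S_0/π) × [bracket] = (1361/π) × 1.070576 = 463.79 W/m².
Ratio Q̄_A / Q̄_B = 489.59 / 463.79 = 1.056.

Q̄_A / Q̄_B ≈ 1.06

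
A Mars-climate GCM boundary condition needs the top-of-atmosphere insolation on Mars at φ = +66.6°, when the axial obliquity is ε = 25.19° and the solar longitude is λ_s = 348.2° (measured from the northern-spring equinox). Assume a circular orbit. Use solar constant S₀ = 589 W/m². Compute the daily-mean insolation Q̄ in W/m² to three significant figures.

Solar declination: sin δ = sin ε · sin λ_s = sin 25.19° × sin 348.2° = -0.08704, so δ = -4.993°.
cos H₀ = −tan(+66.6°) tan(-4.993°) = 0.2019, H₀ = 1.3675 rad.
Bracket: H₀ sin φ sin δ + cos φ cos δ sin H₀ = 1.3675×0.91775×-0.08704 + 0.39715×0.99621×0.97941 = -0.109237 + 0.387498 = 0.278261.
Q̄ = (S₀/π) × [bracket] = (589/π) × 0.278261 = 52.17 W/m².

Q̄ ≈ 52.2 W/m²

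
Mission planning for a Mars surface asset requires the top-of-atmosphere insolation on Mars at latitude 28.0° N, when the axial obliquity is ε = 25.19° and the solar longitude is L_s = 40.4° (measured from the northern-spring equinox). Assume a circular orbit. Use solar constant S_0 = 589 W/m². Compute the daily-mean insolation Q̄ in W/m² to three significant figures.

Solar declination: sin δ = sin ε · sin L_s = sin 25.19° × sin 40.4° = 0.27585, so δ = +16.013°.
cos h₀ = −tan(+28.0°) tan(+16.013°) = -0.1526, h₀ = 1.7240 rad.
Bracket: h₀ sin ϕ sin δ + cos ϕ cos δ sin h₀ = 1.7240×0.46947×0.27585 + 0.88295×0.96120×0.98829 = 0.223264 + 0.838753 = 1.062017.
Q̄ = (S_0/π) × [bracket] = (589/π) × 1.062017 = 199.1 W/m².

Q̄ ≈ 199 W/m²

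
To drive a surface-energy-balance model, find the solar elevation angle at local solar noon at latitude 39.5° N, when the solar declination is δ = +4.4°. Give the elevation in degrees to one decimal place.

At local noon the hour angle is zero, so the zenith angle equals |φ − δ| = |+39.5° − (+4.400°)| = 35.100°.
Elevation = 90° − 35.100° = 54.9°.

54.9°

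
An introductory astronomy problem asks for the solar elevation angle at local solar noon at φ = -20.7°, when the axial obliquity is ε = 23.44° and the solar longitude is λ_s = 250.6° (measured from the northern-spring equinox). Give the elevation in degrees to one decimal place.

88.7°

Solar declination: sin δ = sin ε · sin λ_s = sin 23.44° × sin 250.6° = -0.37520, so δ = -22.037°.
At local noon the hour angle is zero, so the zenith angle equals |φ − δ| = |-20.7° − (-22.037°)| = 1.337°.
Elevation = 90° − 1.337° = 88.7°.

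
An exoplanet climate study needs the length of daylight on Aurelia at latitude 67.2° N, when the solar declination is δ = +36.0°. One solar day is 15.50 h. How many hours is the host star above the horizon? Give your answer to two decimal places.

Sunrise equation: cos H₀ = −tan φ · tan δ = -1.7284 ≤ −1, so the host star never sets (polar day) and H₀ = π.
Daylight = 2H₀/(2π) × 15.50 h = (3.1416/π) × 15.50 = 15.50 h.

15.50 h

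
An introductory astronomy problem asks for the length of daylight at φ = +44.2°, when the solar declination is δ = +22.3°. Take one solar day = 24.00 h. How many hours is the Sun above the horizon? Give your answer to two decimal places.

cos H₀ = −tan φ · tan δ = −tan(+44.2°) × tan(+22.300°) = -0.3988, so H₀ = 1.9810 rad = 113.51°.
Daylight = 2H₀/(2π) × 24.00 h = (1.9810/π) × 24.00 = 15.13 h.

15.13 h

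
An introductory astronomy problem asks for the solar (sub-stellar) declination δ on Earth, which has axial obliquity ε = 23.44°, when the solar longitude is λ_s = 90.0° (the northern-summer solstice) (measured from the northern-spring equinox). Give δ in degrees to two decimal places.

δ = +23.44°

sin δ = sin ε · sin λ_s = sin 23.44° × sin 90.0° = 0.397789.
δ = arcsin(0.397789) = +23.44°.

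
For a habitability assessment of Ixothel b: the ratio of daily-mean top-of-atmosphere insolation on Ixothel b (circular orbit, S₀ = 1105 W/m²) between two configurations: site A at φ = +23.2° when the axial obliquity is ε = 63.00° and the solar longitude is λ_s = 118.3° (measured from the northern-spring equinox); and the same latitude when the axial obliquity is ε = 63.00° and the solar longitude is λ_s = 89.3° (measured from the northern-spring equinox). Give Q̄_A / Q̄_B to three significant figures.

Q̄_A / Q̄_B ≈ 1.01

— Configuration A (φ=+23.2°):
Solar declination: sin δ = sin ε · sin λ_s = sin 63.00° × sin 118.3° = 0.78451, so δ = +51.675°.
cos H₀ = −tan(+23.2°) tan(+51.675°) = -0.5422, H₀ = 2.1439 rad.
Bracket: H₀ sin φ sin δ + cos φ cos δ sin H₀ = 2.1439×0.39394×0.78451 + 0.91914×0.62011×0.84023 = 0.662572 + 0.478904 = 1.141476.
Q̄ = (S₀/π) × [bracket] = (1105/π) × 1.141476 = 401.49 W/m².
— Configuration B (φ=+23.2°):
Solar declination: sin δ = sin ε · sin λ_s = sin 63.00° × sin 89.3° = 0.89094, so δ = +62.992°.
cos H₀ = −tan(+23.2°) tan(+62.992°) = -0.8409, H₀ = 2.5697 rad.
Bracket: H₀ sin φ sin δ + cos φ cos δ sin H₀ = 2.5697×0.39394×0.89094 + 0.91914×0.45412×0.54123 = 0.901905 + 0.225909 = 1.127814.
Q̄ = (S₀/π) × [bracket] = (1105/π) × 1.127814 = 396.69 W/m².
Ratio Q̄_A / Q̄_B = 401.49 / 396.69 = 1.012.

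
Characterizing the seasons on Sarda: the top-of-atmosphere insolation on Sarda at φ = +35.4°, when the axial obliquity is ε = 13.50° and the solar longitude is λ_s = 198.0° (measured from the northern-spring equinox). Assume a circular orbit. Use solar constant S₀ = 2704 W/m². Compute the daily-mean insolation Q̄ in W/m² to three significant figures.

Solar declination: sin δ = sin ε · sin λ_s = sin 13.50° × sin 198.0° = -0.07214, so δ = -4.137°.
cos H₀ = −tan(+35.4°) tan(-4.137°) = 0.0514, H₀ = 1.5194 rad.
Bracket: H₀ sin φ sin δ + cos φ cos δ sin H₀ = 1.5194×0.57928×-0.07214 + 0.81513×0.99739×0.99868 = -0.063495 + 0.811929 = 0.748434.
Q̄ = (S₀/π) × [bracket] = (2704/π) × 0.748434 = 644.2 W/m².

Q̄ ≈ 644 W/m²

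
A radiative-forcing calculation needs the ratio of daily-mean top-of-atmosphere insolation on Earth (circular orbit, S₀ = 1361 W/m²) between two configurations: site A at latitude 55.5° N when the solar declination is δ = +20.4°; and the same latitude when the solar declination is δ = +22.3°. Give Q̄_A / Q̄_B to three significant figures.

Q̄_A / Q̄_B ≈ 0.955

— Configuration A (φ=+55.5°):
cos H₀ = −tan(+55.5°) tan(+20.400°) = -0.5411, H₀ = 2.1426 rad.
Bracket: H₀ sin φ sin δ + cos φ cos δ sin H₀ = 2.1426×0.82413×0.34857 + 0.56641×0.93728×0.84095 = 0.615498 + 0.446448 = 1.061946.
Q̄ = (S₀/π) × [bracket] = (1361/π) × 1.061946 = 460.06 W/m².
— Configuration B (φ=+55.5°):
cos H₀ = −tan(+55.5°) tan(+22.300°) = -0.5967, H₀ = 2.2102 rad.
Bracket: H₀ sin φ sin δ + cos φ cos δ sin H₀ = 2.2102×0.82413×0.37946 + 0.56641×0.92521×0.80243 = 0.691183 + 0.420512 = 1.111695.
Q̄ = (S₀/π) × [bracket] = (1361/π) × 1.111695 = 481.61 W/m².
Ratio Q̄_A / Q̄_B = 460.06 / 481.61 = 0.9553.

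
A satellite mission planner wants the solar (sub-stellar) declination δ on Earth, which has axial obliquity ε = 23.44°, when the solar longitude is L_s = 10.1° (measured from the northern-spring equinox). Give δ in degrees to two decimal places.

δ = +4.00°

sin δ = sin ε · sin L_s = sin 23.44° × sin 10.1° = 0.069759.
δ = arcsin(0.069759) = +4.00°.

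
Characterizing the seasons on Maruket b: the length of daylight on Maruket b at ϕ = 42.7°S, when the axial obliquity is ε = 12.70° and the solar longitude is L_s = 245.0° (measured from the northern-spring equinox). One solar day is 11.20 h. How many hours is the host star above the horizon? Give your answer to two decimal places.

Solar declination: sin δ = sin ε · sin L_s = sin 12.70° × sin 245.0° = -0.19925, so δ = -11.493°.
cos h₀ = −tan ϕ · tan δ = −tan(-42.7°) × tan(-11.493°) = -0.1876, so h₀ = 1.7595 rad = 100.81°.
Daylight = 2h₀/(2π) × 11.20 h = (1.7595/π) × 11.20 = 6.27 h.

6.27 h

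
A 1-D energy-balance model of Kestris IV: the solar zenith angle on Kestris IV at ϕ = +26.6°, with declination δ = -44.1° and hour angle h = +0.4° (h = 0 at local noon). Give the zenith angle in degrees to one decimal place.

θ_z = 70.7°

cos θ_z = sin ϕ sin δ + cos ϕ cos δ cos h = -0.311601 + 0.642100 = 0.330499.
θ_z = arccos(0.330499) = 70.7°.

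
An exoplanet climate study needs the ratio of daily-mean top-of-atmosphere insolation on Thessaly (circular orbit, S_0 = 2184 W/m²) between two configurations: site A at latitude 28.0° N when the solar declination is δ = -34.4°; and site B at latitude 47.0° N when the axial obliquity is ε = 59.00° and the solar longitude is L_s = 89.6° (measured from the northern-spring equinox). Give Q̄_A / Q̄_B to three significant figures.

Q̄_A / Q̄_B ≈ 0.183

— Configuration A (ϕ=+28.0°):
cos h₀ = −tan(+28.0°) tan(-34.400°) = 0.3641, h₀ = 1.1982 rad.
Bracket: h₀ sin ϕ sin δ + cos ϕ cos δ sin h₀ = 1.1982×0.46947×-0.56497 + 0.88295×0.82511×0.93137 = -0.317806 + 0.678532 = 0.360726.
Q̄ = (S_0/π) × [bracket] = (2184/π) × 0.360726 = 250.77 W/m².
— Configuration B (ϕ=+47.0°):
Solar declination: sin δ = sin ε · sin L_s = sin 59.00° × sin 89.6° = 0.85715, so δ = +58.998°.
cos h₀ = −tan(+47.0°) tan(+58.998°) = -1.7846 ≤ −1 ⇒ polar day, h₀ = π.
Bracket: h₀ sin ϕ sin δ + cos ϕ cos δ sin h₀ = 3.1416×0.73135×0.85715 + 0.68200×0.51507×0.00000 = 1.969396 + 0.000000 = 1.969396.
Q̄ = (S_0/π) × [bracket] = (2184/π) × 1.969396 = 1369.1 W/m².
Ratio Q̄_A / Q̄_B = 250.77 / 1369.1 = 0.1832.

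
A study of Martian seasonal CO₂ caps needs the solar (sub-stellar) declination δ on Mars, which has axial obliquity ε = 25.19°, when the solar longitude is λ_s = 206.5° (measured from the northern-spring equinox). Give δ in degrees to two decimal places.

sin δ = sin ε · sin λ_s = sin 25.19° × sin 206.5° = -0.189911.
δ = arcsin(-0.189911) = -10.95°.

δ = -10.95°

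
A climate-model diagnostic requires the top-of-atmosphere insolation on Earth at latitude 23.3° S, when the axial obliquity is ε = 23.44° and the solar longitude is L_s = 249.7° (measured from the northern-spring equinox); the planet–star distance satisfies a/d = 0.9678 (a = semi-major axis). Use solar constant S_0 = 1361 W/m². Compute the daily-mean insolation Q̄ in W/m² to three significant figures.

Solar declination: sin δ = sin ε · sin L_s = sin 23.44° × sin 249.7° = -0.37308, so δ = -21.906°.
cos h₀ = −tan(-23.3°) tan(-21.906°) = -0.1732, h₀ = 1.7449 rad.
Bracket: h₀ sin ϕ sin δ + cos ϕ cos δ sin h₀ = 1.7449×-0.39555×-0.37308 + 0.91845×0.92780×0.98489 = 0.257498 + 0.839262 = 1.096760.
Inverse-square distance factor (a/d)² = 0.9678² = 0.936637.
Q̄ = (S_0/π) × 0.936637 × [bracket] = (1361/π) × 0.936637 × 1.096760 = 445.0 W/m².

Q̄ ≈ 445 W/m²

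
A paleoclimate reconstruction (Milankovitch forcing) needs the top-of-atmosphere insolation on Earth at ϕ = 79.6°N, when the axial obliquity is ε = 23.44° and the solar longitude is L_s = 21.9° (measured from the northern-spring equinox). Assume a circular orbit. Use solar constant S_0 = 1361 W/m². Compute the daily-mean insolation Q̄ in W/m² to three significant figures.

Q̄ ≈ 204 W/m²

Solar declination: sin δ = sin ε · sin L_s = sin 23.44° × sin 21.9° = 0.14837, so δ = +8.532°.
cos h₀ = −tan(+79.6°) tan(+8.532°) = -0.8175, h₀ = 2.5278 rad.
Bracket: h₀ sin ϕ sin δ + cos ϕ cos δ sin h₀ = 2.5278×0.98357×0.14837 + 0.18052×0.98893×0.57599 = 0.368888 + 0.102827 = 0.471715.
Q̄ = (S_0/π) × [bracket] = (1361/π) × 0.471715 = 204.4 W/m².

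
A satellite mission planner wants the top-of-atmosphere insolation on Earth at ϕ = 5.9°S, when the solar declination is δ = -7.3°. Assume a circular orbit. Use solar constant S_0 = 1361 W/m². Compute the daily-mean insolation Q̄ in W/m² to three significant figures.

Q̄ ≈ 436 W/m²

cos h₀ = −tan(-5.9°) tan(-7.300°) = -0.0132, h₀ = 1.5840 rad.
Bracket: h₀ sin ϕ sin δ + cos ϕ cos δ sin h₀ = 1.5840×-0.10279×-0.12706 + 0.99470×0.99189×0.99991 = 0.020688 + 0.986544 = 1.007232.
Q̄ = (S_0/π) × [bracket] = (1361/π) × 1.007232 = 436.4 W/m².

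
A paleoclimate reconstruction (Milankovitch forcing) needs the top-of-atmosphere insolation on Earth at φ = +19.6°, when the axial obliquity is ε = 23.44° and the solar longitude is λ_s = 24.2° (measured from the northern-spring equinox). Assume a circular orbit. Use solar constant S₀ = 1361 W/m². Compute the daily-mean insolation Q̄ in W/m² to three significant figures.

Solar declination: sin δ = sin ε · sin λ_s = sin 23.44° × sin 24.2° = 0.16306, so δ = +9.385°.
cos H₀ = −tan(+19.6°) tan(+9.385°) = -0.0589, H₀ = 1.6297 rad.
Bracket: H₀ sin φ sin δ + cos φ cos δ sin H₀ = 1.6297×0.33545×0.16306 + 0.94206×0.98662×0.99827 = 0.089142 + 0.927847 = 1.016989.
Q̄ = (S₀/π) × [bracket] = (1361/π) × 1.016989 = 440.6 W/m².

Q̄ ≈ 441 W/m²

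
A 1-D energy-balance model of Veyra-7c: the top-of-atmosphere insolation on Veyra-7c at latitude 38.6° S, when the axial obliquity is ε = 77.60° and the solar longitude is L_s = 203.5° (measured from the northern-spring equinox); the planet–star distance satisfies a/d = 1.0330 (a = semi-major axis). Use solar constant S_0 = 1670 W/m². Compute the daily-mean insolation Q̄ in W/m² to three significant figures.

Q̄ ≈ 648 W/m²

Solar declination: sin δ = sin ε · sin L_s = sin 77.60° × sin 203.5° = -0.38945, so δ = -22.920°.
cos h₀ = −tan(-38.6°) tan(-22.920°) = -0.3375, h₀ = 1.9151 rad.
Bracket: h₀ sin ϕ sin δ + cos ϕ cos δ sin h₀ = 1.9151×-0.62388×-0.38945 + 0.78152×0.92105×0.94131 = 0.465312 + 0.677573 = 1.142885.
Inverse-square distance factor (a/d)² = 1.0330² = 1.067089.
Q̄ = (S_0/π) × 1.067089 × [bracket] = (1670/π) × 1.067089 × 1.142885 = 648.3 W/m².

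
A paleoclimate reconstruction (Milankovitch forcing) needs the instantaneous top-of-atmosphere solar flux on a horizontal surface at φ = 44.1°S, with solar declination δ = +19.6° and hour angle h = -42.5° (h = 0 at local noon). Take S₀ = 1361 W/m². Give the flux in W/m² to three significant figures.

361 W/m²

cos θ_z = sin φ sin δ + cos φ cos δ cos h = -0.233445 + 0.498780 = 0.265335.
Flux = S₀ · cos θ_z = 1361 × 0.265335 = 361.1 W/m².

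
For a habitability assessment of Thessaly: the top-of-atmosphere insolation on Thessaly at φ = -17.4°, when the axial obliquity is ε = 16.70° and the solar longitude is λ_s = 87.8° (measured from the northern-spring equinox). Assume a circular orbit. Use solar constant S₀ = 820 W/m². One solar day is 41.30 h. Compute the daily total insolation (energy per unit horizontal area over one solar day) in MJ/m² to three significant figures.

30.4 MJ/m²

Solar declination: sin δ = sin ε · sin λ_s = sin 16.70° × sin 87.8° = 0.28715, so δ = +16.687°.
cos H₀ = −tan(-17.4°) tan(+16.687°) = 0.0939, H₀ = 1.4767 rad.
Bracket: H₀ sin φ sin δ + cos φ cos δ sin H₀ = 1.4767×-0.29904×0.28715 + 0.95424×0.95789×0.99558 = -0.126803 + 0.910017 = 0.783214.
Q̄ = (S₀/π) × [bracket] = (820/π) × 0.783214 = 204.43 W/m².
Daily total = Q̄ × 41.30 h × 3600 s/h = 204.43 × 41.30 × 3600 / 10⁶ = 30.39 MJ/m².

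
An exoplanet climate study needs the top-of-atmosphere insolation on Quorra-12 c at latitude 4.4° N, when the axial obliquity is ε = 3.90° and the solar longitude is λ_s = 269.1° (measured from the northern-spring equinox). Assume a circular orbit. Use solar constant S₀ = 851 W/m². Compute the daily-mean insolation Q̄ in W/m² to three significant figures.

Solar declination: sin δ = sin ε · sin λ_s = sin 3.90° × sin 269.1° = -0.06801, so δ = -3.900°.
cos H₀ = −tan(+4.4°) tan(-3.900°) = 0.0052, H₀ = 1.5656 rad.
Bracket: H₀ sin φ sin δ + cos φ cos δ sin H₀ = 1.5656×0.07672×-0.06801 + 0.99705×0.99768×0.99999 = -0.008169 + 0.994727 = 0.986558.
Q̄ = (S₀/π) × [bracket] = (851/π) × 0.986558 = 267.2 W/m².

Q̄ ≈ 267 W/m²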